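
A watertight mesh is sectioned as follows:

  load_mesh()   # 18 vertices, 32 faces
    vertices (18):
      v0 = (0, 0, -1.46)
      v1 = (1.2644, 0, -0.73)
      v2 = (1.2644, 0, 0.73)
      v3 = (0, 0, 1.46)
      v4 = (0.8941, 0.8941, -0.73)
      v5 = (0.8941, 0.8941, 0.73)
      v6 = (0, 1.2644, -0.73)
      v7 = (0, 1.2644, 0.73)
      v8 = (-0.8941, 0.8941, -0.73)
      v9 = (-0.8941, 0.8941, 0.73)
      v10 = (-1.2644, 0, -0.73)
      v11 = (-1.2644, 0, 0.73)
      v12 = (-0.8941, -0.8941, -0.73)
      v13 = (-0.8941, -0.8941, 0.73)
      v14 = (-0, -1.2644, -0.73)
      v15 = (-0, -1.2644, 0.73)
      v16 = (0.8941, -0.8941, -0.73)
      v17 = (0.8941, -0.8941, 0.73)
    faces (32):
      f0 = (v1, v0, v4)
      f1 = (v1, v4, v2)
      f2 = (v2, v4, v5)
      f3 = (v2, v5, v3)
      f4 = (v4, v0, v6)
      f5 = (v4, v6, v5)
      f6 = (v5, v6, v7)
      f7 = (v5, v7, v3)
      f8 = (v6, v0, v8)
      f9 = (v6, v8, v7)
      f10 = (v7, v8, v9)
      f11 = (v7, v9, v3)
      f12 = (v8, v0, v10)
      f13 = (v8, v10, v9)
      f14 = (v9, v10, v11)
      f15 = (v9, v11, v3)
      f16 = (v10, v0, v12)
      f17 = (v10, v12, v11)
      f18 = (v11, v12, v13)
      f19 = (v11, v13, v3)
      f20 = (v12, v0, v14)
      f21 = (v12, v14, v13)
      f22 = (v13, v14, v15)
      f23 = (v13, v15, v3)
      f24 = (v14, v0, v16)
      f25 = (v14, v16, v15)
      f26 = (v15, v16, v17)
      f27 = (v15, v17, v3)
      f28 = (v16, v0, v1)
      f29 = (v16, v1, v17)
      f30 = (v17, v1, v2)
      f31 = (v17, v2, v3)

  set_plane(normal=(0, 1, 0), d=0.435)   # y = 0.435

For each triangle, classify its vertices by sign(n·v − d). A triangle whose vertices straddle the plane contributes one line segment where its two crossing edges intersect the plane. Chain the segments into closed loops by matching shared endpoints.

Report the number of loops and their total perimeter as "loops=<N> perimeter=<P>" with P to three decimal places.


loops=1 perimeter=7.708

Straddling triangles (12 of 32):
  (v1,v0,v4) [--+] → (0.435, 0.435, -1.10484)–(1.08424, 0.435, -0.73)  len=0.7497
  (v1,v4,v2) [-+-] → (1.08424, 0.435, -0.73)–(1.08424, 0.435, 0.0196768)  len=0.7497
  (v2,v4,v5) [-++] → (1.08424, 0.435, 0.0196768)–(1.08424, 0.435, 0.73)  len=0.7103
  (v2,v5,v3) [-+-] → (1.08424, 0.435, 0.73)–(0.435, 0.435, 1.10484)  len=0.7497
  (v4,v0,v6) [+-+] → (0.435, 0.435, -1.10484)–(0, 0.435, -1.20885)  len=0.4473
  (v5,v7,v3) [++-] → (0, 0.435, 1.20885)–(0.435, 0.435, 1.10484)  len=0.4473
  (v6,v0,v8) [+-+] → (0, 0.435, -1.20885)–(-0.435, 0.435, -1.10484)  len=0.4473
  (v7,v9,v3) [++-] → (-0.435, 0.435, 1.10484)–(0, 0.435, 1.20885)  len=0.4473
  (v8,v0,v10) [+--] → (-0.435, 0.435, -1.10484)–(-1.08424, 0.435, -0.73)  len=0.7497
  (v8,v10,v9) [+-+] → (-1.08424, 0.435, -0.73)–(-1.08424, 0.435, -0.0196768)  len=0.7103
  (v9,v10,v11) [+--] → (-1.08424, 0.435, -0.0196768)–(-1.08424, 0.435, 0.73)  len=0.7497
  (v9,v11,v3) [+--] → (-1.08424, 0.435, 0.73)–(-0.435, 0.435, 1.10484)  len=0.7497

Chained into 1 loop(s):
  loop 1: 12 segments, perimeter = 7.7078
Total perimeter = 7.708


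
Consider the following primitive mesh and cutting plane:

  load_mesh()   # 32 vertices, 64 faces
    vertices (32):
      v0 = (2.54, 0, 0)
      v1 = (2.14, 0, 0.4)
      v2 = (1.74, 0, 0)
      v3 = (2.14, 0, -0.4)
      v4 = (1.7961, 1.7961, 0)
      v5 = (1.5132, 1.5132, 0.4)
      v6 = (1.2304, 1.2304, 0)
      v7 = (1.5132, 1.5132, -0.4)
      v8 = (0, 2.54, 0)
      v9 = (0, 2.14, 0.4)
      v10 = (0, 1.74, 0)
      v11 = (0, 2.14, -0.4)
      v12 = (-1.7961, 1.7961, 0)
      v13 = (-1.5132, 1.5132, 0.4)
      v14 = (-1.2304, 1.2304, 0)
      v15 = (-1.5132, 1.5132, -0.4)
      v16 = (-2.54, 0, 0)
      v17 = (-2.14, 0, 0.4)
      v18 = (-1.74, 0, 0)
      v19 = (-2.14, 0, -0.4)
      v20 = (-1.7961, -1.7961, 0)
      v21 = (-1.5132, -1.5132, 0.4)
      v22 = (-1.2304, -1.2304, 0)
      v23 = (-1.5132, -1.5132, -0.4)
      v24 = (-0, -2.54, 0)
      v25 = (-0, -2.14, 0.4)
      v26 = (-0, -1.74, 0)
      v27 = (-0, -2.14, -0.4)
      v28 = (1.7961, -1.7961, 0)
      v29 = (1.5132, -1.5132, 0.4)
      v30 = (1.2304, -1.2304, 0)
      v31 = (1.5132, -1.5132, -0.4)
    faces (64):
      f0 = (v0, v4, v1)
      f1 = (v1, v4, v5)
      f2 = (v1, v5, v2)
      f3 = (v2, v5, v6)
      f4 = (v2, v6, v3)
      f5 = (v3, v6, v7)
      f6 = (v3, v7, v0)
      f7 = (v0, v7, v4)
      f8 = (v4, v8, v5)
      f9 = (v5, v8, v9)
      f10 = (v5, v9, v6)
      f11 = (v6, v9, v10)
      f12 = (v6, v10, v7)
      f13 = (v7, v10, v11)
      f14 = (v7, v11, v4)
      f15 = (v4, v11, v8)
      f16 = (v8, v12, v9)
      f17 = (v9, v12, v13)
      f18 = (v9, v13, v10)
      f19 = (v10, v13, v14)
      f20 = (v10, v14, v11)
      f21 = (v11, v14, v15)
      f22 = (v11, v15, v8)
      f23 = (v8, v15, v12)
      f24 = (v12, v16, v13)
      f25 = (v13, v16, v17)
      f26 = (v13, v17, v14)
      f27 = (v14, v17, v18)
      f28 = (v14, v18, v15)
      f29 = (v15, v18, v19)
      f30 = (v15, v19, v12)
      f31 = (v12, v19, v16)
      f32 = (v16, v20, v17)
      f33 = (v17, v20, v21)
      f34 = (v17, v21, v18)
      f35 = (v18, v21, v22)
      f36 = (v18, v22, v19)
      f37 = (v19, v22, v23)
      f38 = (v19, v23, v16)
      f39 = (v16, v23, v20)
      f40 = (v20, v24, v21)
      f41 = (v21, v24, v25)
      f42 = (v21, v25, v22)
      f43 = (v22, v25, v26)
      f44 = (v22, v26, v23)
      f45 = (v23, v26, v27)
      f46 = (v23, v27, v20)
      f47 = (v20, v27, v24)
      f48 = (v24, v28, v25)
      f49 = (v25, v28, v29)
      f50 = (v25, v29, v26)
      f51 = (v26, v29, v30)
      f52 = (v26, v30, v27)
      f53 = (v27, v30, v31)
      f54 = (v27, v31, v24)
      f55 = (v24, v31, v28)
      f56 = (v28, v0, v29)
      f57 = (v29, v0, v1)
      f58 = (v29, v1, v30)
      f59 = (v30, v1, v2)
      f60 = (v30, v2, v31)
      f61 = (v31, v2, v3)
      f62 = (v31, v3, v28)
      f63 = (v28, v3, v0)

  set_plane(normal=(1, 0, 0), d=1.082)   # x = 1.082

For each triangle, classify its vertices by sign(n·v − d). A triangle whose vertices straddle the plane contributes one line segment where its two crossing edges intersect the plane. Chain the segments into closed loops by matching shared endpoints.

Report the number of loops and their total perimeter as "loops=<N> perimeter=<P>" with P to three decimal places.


loops=2 perimeter=4.525

Straddling triangles (16 of 64):
  (v4,v8,v5) [+-+] → (1.082, 2.09186, 0)–(1.082, 1.8058, 0.286016)  len=0.4045
  (v5,v8,v9) [+--] → (1.082, 1.8058, 0.286016)–(1.082, 1.69181, 0.4)  len=0.1612
  (v5,v9,v6) [+-+] → (1.082, 1.69181, 0.4)–(1.082, 1.34011, 0.0482445)  len=0.4974
  (v6,v9,v10) [+--] → (1.082, 1.34011, 0.0482445)–(1.082, 1.29186, 0)  len=0.0682
  (v6,v10,v7) [+-+] → (1.082, 1.29186, 0)–(1.082, 1.57783, -0.286016)  len=0.4045
  (v7,v10,v11) [+--] → (1.082, 1.57783, -0.286016)–(1.082, 1.69181, -0.4)  len=0.1612
  (v7,v11,v4) [+-+] → (1.082, 1.69181, -0.4)–(1.082, 1.93283, -0.159033)  len=0.3408
  (v4,v11,v8) [+--] → (1.082, 1.93283, -0.159033)–(1.082, 2.09186, 0)  len=0.2249
  (v24,v28,v25) [-+-] → (1.082, -2.09186, 0)–(1.082, -1.93283, 0.159033)  len=0.2249
  (v25,v28,v29) [-++] → (1.082, -1.93283, 0.159033)–(1.082, -1.69181, 0.4)  len=0.3408
  (v25,v29,v26) [-+-] → (1.082, -1.69181, 0.4)–(1.082, -1.57783, 0.286016)  len=0.1612
  (v26,v29,v30) [-++] → (1.082, -1.57783, 0.286016)–(1.082, -1.29186, 0)  len=0.4045
  (v26,v30,v27) [-+-] → (1.082, -1.29186, 0)–(1.082, -1.34011, -0.0482445)  len=0.0682
  (v27,v30,v31) [-++] → (1.082, -1.34011, -0.0482445)–(1.082, -1.69181, -0.4)  len=0.4974
  (v27,v31,v24) [-+-] → (1.082, -1.69181, -0.4)–(1.082, -1.8058, -0.286016)  len=0.1612
  (v24,v31,v28) [-++] → (1.082, -1.8058, -0.286016)–(1.082, -2.09186, 0)  len=0.4045

Chained into 2 loop(s):
  loop 1: 8 segments, perimeter = 2.2627
  loop 2: 8 segments, perimeter = 2.2627
Total perimeter = 4.525


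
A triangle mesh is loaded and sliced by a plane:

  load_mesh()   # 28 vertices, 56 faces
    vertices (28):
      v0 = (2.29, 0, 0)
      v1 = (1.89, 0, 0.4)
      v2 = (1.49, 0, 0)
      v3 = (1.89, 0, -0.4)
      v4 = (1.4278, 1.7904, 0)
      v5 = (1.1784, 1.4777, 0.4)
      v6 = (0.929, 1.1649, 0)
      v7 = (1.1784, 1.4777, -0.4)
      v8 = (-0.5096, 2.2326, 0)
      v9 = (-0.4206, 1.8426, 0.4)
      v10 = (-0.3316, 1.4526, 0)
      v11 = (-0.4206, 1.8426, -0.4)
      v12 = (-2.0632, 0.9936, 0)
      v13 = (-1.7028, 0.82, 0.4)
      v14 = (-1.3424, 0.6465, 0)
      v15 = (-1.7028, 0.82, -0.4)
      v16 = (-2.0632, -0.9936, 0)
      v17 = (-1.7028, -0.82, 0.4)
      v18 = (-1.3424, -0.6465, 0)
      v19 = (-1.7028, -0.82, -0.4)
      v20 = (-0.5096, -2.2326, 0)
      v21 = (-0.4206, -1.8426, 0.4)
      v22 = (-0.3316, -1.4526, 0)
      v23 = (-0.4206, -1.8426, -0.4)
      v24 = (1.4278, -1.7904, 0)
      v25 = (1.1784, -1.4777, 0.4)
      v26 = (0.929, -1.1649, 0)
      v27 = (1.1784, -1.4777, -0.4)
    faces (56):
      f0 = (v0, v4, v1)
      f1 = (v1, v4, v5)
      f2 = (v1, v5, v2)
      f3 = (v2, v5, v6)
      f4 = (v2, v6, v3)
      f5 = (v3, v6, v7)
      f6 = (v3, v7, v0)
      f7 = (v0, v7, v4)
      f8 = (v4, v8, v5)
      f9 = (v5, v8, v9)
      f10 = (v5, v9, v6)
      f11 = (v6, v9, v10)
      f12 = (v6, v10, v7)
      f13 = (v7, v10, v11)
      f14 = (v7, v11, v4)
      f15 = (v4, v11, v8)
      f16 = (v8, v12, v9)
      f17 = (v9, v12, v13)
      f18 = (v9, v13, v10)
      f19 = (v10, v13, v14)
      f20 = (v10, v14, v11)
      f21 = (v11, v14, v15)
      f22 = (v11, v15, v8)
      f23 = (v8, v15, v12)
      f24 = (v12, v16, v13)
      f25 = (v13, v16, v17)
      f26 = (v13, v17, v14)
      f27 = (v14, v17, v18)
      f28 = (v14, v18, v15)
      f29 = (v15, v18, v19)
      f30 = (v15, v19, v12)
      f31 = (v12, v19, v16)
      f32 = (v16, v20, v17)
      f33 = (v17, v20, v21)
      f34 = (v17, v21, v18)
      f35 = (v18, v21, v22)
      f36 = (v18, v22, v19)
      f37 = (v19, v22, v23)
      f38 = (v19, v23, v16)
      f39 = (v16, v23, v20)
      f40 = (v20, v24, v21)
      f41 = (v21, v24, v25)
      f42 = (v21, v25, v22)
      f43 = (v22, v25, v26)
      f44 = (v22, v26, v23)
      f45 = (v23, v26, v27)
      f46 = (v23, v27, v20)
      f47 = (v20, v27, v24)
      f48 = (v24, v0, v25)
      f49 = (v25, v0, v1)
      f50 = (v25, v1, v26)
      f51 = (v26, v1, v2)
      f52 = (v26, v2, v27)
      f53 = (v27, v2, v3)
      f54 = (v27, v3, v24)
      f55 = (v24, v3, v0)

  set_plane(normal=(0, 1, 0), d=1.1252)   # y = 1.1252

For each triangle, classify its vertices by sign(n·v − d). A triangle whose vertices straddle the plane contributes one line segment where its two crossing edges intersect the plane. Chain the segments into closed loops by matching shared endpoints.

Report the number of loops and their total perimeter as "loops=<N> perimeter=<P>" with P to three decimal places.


loops=2 perimeter=5.074

Straddling triangles (16 of 56):
  (v0,v4,v1) [-+-] → (1.74814, 1.1252, 0)–(1.59952, 1.1252, 0.148615)  len=0.2102
  (v1,v4,v5) [-++] → (1.59952, 1.1252, 0.148615)–(1.34815, 1.1252, 0.4)  len=0.3555
  (v1,v5,v2) [-+-] → (1.34815, 1.1252, 0.4)–(1.25273, 1.1252, 0.304581)  len=0.1349
  (v2,v5,v6) [-++] → (1.25273, 1.1252, 0.304581)–(0.948119, 1.1252, 0)  len=0.4308
  (v2,v6,v3) [-+-] → (0.948119, 1.1252, 0)–(0.961751, 1.1252, -0.0136321)  len=0.0193
  (v3,v6,v7) [-++] → (0.961751, 1.1252, -0.0136321)–(1.34815, 1.1252, -0.4)  len=0.5464
  (v3,v7,v0) [-+-] → (1.34815, 1.1252, -0.4)–(1.44357, 1.1252, -0.304581)  len=0.1349
  (v0,v7,v4) [-++] → (1.44357, 1.1252, -0.304581)–(1.74814, 1.1252, 0)  len=0.4307
  (v8,v12,v9) [+-+] → (-1.89818, 1.1252, 0)–(-1.80859, 1.1252, 0.0620024)  len=0.1090
  (v9,v12,v13) [+--] → (-1.80859, 1.1252, 0.0620024)–(-1.32012, 1.1252, 0.4)  len=0.5940
  (v9,v13,v10) [+-+] → (-1.32012, 1.1252, 0.4)–(-1.04126, 1.1252, 0.207019)  len=0.3391
  (v10,v13,v14) [+--] → (-1.04126, 1.1252, 0.207019)–(-0.74214, 1.1252, 0)  len=0.3638
  (v10,v14,v11) [+-+] → (-0.74214, 1.1252, 0)–(-0.97348, 1.1252, -0.160087)  len=0.2813
  (v11,v14,v15) [+--] → (-0.97348, 1.1252, -0.160087)–(-1.32012, 1.1252, -0.4)  len=0.4216
  (v11,v15,v8) [+-+] → (-1.32012, 1.1252, -0.4)–(-1.445, 1.1252, -0.313578)  len=0.1519
  (v8,v15,v12) [+--] → (-1.445, 1.1252, -0.313578)–(-1.89818, 1.1252, 0)  len=0.5511

Chained into 2 loop(s):
  loop 1: 8 segments, perimeter = 2.2628
  loop 2: 8 segments, perimeter = 2.8117
Total perimeter = 5.074


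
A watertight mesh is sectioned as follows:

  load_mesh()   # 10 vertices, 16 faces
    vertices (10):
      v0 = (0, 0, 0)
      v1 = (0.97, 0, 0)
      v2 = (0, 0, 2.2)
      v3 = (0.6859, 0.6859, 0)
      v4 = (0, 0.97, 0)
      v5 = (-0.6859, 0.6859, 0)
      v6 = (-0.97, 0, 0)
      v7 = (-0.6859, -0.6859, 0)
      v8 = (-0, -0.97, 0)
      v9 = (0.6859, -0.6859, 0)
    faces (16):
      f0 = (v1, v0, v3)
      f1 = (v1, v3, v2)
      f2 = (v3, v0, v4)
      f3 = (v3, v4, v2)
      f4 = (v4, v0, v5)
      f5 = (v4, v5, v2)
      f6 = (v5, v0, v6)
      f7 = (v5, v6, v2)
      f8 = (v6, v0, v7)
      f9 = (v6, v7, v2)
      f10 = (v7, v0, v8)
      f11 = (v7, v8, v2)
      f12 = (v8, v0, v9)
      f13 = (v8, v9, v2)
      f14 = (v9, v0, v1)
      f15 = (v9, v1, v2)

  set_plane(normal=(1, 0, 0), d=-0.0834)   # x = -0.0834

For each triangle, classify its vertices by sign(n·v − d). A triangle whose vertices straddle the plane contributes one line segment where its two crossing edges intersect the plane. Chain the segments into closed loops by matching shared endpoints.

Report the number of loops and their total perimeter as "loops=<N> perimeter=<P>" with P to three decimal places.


Straddling triangles (8 of 16):
  (v4,v0,v5) [++-] → (-0.0834, 0.0834, 0)–(-0.0834, 0.935456, 0)  len=0.8521
  (v4,v5,v2) [+-+] → (-0.0834, 0.935456, 0)–(-0.0834, 0.0834, 1.9325)  len=2.1120
  (v5,v0,v6) [-+-] → (-0.0834, 0.0834, 0)–(-0.0834, 0, 0)  len=0.0834
  (v5,v6,v2) [--+] → (-0.0834, 0, 2.01085)–(-0.0834, 0.0834, 1.9325)  len=0.1144
  (v6,v0,v7) [-+-] → (-0.0834, 0, 0)–(-0.0834, -0.0834, 0)  len=0.0834
  (v6,v7,v2) [--+] → (-0.0834, -0.0834, 1.9325)–(-0.0834, 0, 2.01085)  len=0.1144
  (v7,v0,v8) [-++] → (-0.0834, -0.0834, 0)–(-0.0834, -0.935456, 0)  len=0.8521
  (v7,v8,v2) [-++] → (-0.0834, -0.935456, 0)–(-0.0834, -0.0834, 1.9325)  len=2.1120

Chained into 1 loop(s):
  loop 1: 8 segments, perimeter = 6.3238
Total perimeter = 6.324

loops=1 perimeter=6.324


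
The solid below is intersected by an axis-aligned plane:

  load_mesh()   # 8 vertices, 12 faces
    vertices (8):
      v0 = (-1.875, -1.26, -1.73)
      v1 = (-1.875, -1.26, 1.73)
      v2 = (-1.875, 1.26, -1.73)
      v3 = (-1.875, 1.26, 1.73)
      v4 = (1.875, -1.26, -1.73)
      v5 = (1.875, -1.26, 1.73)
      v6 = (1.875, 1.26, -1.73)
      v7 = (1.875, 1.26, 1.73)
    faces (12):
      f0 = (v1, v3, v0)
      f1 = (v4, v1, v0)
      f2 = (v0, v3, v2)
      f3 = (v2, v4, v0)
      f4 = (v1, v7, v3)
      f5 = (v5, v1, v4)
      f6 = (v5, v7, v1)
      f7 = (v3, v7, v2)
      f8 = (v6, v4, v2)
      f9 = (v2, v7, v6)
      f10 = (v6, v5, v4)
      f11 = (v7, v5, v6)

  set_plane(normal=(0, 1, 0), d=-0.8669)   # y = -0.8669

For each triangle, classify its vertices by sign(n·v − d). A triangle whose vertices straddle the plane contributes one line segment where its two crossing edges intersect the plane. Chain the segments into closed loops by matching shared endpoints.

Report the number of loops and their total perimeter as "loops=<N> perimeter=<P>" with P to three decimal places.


loops=1 perimeter=14.420

Straddling triangles (8 of 12):
  (v1,v3,v0) [-+-] → (-1.875, -0.8669, 1.73)–(-1.875, -0.8669, -1.19027)  len=2.9203
  (v0,v3,v2) [-++] → (-1.875, -0.8669, -1.19027)–(-1.875, -0.8669, -1.73)  len=0.5397
  (v2,v4,v0) [+--] → (1.29003, -0.8669, -1.73)–(-1.875, -0.8669, -1.73)  len=3.1650
  (v1,v7,v3) [-++] → (-1.29003, -0.8669, 1.73)–(-1.875, -0.8669, 1.73)  len=0.5850
  (v5,v7,v1) [-+-] → (1.875, -0.8669, 1.73)–(-1.29003, -0.8669, 1.73)  len=3.1650
  (v6,v4,v2) [+-+] → (1.875, -0.8669, -1.73)–(1.29003, -0.8669, -1.73)  len=0.5850
  (v6,v5,v4) [+--] → (1.875, -0.8669, 1.19027)–(1.875, -0.8669, -1.73)  len=2.9203
  (v7,v5,v6) [+-+] → (1.875, -0.8669, 1.73)–(1.875, -0.8669, 1.19027)  len=0.5397

Chained into 1 loop(s):
  loop 1: 8 segments, perimeter = 14.4200
Total perimeter = 14.420


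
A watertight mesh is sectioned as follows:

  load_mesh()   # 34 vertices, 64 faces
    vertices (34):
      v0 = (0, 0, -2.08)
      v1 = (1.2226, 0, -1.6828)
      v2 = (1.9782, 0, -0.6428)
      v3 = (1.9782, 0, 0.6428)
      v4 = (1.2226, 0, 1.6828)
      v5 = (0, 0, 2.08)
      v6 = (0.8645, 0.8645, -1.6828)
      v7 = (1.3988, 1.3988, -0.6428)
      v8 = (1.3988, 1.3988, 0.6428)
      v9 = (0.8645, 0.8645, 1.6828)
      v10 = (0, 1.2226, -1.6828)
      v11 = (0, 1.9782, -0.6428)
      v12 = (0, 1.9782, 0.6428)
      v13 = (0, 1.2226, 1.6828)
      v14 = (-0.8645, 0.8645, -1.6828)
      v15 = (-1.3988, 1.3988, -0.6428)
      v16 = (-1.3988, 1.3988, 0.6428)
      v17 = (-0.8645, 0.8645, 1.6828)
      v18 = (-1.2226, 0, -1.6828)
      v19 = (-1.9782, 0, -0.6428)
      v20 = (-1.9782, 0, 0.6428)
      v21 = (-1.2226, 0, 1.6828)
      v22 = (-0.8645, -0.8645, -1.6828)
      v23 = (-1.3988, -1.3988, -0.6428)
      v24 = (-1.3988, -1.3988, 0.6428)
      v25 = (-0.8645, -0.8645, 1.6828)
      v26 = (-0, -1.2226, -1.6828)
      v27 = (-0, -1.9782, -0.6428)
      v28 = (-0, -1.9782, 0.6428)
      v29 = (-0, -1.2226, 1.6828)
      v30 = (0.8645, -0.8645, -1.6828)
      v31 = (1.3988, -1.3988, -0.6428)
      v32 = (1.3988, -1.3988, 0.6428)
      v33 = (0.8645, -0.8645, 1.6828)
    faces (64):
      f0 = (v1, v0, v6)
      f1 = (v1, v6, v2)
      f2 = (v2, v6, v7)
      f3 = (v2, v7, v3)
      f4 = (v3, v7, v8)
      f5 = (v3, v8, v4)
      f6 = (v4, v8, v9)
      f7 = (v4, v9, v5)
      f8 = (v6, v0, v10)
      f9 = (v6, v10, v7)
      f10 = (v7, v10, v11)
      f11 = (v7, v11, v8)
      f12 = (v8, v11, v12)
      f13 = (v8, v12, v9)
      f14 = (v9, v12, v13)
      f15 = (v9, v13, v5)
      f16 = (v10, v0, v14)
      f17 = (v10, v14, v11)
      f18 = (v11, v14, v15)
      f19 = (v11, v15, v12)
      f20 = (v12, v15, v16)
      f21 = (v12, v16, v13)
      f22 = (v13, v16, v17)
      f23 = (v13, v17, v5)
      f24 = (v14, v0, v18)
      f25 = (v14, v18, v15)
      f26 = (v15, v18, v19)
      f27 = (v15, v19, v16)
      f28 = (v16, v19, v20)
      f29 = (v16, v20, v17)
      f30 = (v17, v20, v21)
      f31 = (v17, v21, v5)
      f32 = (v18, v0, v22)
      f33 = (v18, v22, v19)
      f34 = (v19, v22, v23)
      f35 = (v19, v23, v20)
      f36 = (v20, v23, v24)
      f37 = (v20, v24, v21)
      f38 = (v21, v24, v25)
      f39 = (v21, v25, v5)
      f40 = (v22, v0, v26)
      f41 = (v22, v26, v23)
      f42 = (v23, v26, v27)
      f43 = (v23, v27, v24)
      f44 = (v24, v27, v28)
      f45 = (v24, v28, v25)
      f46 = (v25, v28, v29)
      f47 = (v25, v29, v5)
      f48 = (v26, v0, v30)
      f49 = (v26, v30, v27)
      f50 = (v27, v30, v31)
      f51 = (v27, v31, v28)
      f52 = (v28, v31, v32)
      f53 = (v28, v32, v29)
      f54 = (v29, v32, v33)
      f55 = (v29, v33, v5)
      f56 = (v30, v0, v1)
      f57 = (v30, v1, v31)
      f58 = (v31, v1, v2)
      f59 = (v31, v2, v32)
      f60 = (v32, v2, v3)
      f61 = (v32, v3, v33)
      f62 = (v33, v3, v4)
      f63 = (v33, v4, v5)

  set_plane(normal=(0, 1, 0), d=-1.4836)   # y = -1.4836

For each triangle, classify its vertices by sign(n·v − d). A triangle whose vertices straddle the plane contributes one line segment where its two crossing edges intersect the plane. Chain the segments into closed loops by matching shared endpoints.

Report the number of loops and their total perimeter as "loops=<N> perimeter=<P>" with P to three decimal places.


loops=1 perimeter=8.069

Straddling triangles (10 of 64):
  (v23,v26,v27) [++-] → (0, -1.4836, -1.32356)–(-1.19407, -1.4836, -0.6428)  len=1.3745
  (v23,v27,v24) [+-+] → (-1.19407, -1.4836, -0.6428)–(-1.19407, -1.4836, 0.454642)  len=1.0974
  (v24,v27,v28) [+--] → (-1.19407, -1.4836, 0.454642)–(-1.19407, -1.4836, 0.6428)  len=0.1882
  (v24,v28,v25) [+-+] → (-1.19407, -1.4836, 0.6428)–(-0.383929, -1.4836, 1.10467)  len=0.9326
  (v25,v28,v29) [+-+] → (-0.383929, -1.4836, 1.10467)–(0, -1.4836, 1.32356)  len=0.4419
  (v26,v30,v27) [++-] → (0.383929, -1.4836, -1.10467)–(0, -1.4836, -1.32356)  len=0.4419
  (v27,v30,v31) [-++] → (0.383929, -1.4836, -1.10467)–(1.19407, -1.4836, -0.6428)  len=0.9326
  (v27,v31,v28) [-+-] → (1.19407, -1.4836, -0.6428)–(1.19407, -1.4836, -0.454642)  len=0.1882
  (v28,v31,v32) [-++] → (1.19407, -1.4836, -0.454642)–(1.19407, -1.4836, 0.6428)  len=1.0974
  (v28,v32,v29) [-++] → (1.19407, -1.4836, 0.6428)–(0, -1.4836, 1.32356)  len=1.3745

Chained into 1 loop(s):
  loop 1: 10 segments, perimeter = 8.0692
Total perimeter = 8.069


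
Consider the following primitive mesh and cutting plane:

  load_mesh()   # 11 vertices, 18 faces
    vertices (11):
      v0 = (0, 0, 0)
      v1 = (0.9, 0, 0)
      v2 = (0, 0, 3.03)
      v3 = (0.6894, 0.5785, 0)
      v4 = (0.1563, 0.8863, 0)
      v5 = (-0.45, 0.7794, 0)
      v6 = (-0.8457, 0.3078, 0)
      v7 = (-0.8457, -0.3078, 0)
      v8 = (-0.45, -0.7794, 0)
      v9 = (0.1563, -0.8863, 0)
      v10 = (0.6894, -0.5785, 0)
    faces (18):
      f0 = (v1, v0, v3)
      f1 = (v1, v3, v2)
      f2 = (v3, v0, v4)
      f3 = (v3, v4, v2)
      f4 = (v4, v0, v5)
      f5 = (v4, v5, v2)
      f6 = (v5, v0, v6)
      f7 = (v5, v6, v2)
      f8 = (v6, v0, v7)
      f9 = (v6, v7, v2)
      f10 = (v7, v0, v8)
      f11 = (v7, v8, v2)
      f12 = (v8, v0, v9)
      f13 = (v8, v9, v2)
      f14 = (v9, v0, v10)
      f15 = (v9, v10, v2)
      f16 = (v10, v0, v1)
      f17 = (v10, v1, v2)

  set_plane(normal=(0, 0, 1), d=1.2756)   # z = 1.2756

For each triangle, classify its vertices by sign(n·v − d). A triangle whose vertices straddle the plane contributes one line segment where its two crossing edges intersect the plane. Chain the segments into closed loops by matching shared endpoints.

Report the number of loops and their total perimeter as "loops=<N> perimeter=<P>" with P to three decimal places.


Straddling triangles (9 of 18):
  (v1,v3,v2) [--+] → (0.399169, 0.334957, 1.2756)–(0.521109, 0, 1.2756)  len=0.3565
  (v3,v4,v2) [--+] → (0.0904992, 0.513176, 1.2756)–(0.399169, 0.334957, 1.2756)  len=0.3564
  (v4,v5,v2) [--+] → (-0.260554, 0.45128, 1.2756)–(0.0904992, 0.513176, 1.2756)  len=0.3565
  (v5,v6,v2) [--+] → (-0.489669, 0.178219, 1.2756)–(-0.260554, 0.45128, 1.2756)  len=0.3564
  (v6,v7,v2) [--+] → (-0.489669, -0.178219, 1.2756)–(-0.489669, 0.178219, 1.2756)  len=0.3564
  (v7,v8,v2) [--+] → (-0.260554, -0.45128, 1.2756)–(-0.489669, -0.178219, 1.2756)  len=0.3564
  (v8,v9,v2) [--+] → (0.0904992, -0.513176, 1.2756)–(-0.260554, -0.45128, 1.2756)  len=0.3565
  (v9,v10,v2) [--+] → (0.399169, -0.334957, 1.2756)–(0.0904992, -0.513176, 1.2756)  len=0.3564
  (v10,v1,v2) [--+] → (0.521109, 0, 1.2756)–(0.399169, -0.334957, 1.2756)  len=0.3565

Chained into 1 loop(s):
  loop 1: 9 segments, perimeter = 3.2080
Total perimeter = 3.208

loops=1 perimeter=3.208


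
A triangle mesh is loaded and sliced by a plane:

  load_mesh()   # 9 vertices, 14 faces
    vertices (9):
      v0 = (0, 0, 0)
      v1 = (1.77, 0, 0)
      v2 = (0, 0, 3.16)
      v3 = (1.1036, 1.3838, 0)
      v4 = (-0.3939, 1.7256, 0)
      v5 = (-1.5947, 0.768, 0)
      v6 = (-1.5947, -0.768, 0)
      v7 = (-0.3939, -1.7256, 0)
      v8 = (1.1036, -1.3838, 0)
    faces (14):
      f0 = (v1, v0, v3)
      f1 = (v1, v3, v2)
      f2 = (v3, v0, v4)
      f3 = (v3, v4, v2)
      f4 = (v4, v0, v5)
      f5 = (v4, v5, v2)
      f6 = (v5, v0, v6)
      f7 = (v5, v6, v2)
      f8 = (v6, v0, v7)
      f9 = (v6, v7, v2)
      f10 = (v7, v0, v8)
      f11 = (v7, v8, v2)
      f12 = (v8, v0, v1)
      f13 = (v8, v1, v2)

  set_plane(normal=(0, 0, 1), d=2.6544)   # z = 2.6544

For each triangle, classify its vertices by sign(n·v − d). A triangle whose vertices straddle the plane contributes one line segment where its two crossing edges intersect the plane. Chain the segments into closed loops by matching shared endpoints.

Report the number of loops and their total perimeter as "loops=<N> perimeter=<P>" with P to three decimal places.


loops=1 perimeter=1.720

Straddling triangles (7 of 14):
  (v1,v3,v2) [--+] → (0.176576, 0.221408, 2.6544)–(0.2832, 0, 2.6544)  len=0.2457
  (v3,v4,v2) [--+] → (-0.063024, 0.276096, 2.6544)–(0.176576, 0.221408, 2.6544)  len=0.2458
  (v4,v5,v2) [--+] → (-0.255152, 0.12288, 2.6544)–(-0.063024, 0.276096, 2.6544)  len=0.2457
  (v5,v6,v2) [--+] → (-0.255152, -0.12288, 2.6544)–(-0.255152, 0.12288, 2.6544)  len=0.2458
  (v6,v7,v2) [--+] → (-0.063024, -0.276096, 2.6544)–(-0.255152, -0.12288, 2.6544)  len=0.2457
  (v7,v8,v2) [--+] → (0.176576, -0.221408, 2.6544)–(-0.063024, -0.276096, 2.6544)  len=0.2458
  (v8,v1,v2) [--+] → (0.2832, 0, 2.6544)–(0.176576, -0.221408, 2.6544)  len=0.2457

Chained into 1 loop(s):
  loop 1: 7 segments, perimeter = 1.7203
Total perimeter = 1.720


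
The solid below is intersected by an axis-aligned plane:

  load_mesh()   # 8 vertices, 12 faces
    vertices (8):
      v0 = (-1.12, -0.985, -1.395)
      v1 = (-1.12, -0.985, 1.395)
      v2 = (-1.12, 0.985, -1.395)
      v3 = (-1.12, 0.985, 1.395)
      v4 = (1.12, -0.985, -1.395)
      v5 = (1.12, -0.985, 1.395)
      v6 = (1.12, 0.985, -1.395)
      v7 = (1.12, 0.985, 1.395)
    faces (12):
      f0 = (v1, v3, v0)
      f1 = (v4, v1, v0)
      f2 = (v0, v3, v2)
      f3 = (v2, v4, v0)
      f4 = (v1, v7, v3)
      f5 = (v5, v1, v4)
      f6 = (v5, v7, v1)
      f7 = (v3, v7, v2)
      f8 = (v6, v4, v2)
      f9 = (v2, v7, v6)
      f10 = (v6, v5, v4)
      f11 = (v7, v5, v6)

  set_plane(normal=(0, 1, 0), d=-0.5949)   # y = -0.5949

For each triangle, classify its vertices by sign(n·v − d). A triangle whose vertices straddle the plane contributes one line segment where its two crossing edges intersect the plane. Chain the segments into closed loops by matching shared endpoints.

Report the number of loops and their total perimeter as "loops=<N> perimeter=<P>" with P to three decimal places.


loops=1 perimeter=10.060

Straddling triangles (8 of 12):
  (v1,v3,v0) [-+-] → (-1.12, -0.5949, 1.395)–(-1.12, -0.5949, -0.842523)  len=2.2375
  (v0,v3,v2) [-++] → (-1.12, -0.5949, -0.842523)–(-1.12, -0.5949, -1.395)  len=0.5525
  (v2,v4,v0) [+--] → (0.676435, -0.5949, -1.395)–(-1.12, -0.5949, -1.395)  len=1.7964
  (v1,v7,v3) [-++] → (-0.676435, -0.5949, 1.395)–(-1.12, -0.5949, 1.395)  len=0.4436
  (v5,v7,v1) [-+-] → (1.12, -0.5949, 1.395)–(-0.676435, -0.5949, 1.395)  len=1.7964
  (v6,v4,v2) [+-+] → (1.12, -0.5949, -1.395)–(0.676435, -0.5949, -1.395)  len=0.4436
  (v6,v5,v4) [+--] → (1.12, -0.5949, 0.842523)–(1.12, -0.5949, -1.395)  len=2.2375
  (v7,v5,v6) [+-+] → (1.12, -0.5949, 1.395)–(1.12, -0.5949, 0.842523)  len=0.5525

Chained into 1 loop(s):
  loop 1: 8 segments, perimeter = 10.0600
Total perimeter = 10.060


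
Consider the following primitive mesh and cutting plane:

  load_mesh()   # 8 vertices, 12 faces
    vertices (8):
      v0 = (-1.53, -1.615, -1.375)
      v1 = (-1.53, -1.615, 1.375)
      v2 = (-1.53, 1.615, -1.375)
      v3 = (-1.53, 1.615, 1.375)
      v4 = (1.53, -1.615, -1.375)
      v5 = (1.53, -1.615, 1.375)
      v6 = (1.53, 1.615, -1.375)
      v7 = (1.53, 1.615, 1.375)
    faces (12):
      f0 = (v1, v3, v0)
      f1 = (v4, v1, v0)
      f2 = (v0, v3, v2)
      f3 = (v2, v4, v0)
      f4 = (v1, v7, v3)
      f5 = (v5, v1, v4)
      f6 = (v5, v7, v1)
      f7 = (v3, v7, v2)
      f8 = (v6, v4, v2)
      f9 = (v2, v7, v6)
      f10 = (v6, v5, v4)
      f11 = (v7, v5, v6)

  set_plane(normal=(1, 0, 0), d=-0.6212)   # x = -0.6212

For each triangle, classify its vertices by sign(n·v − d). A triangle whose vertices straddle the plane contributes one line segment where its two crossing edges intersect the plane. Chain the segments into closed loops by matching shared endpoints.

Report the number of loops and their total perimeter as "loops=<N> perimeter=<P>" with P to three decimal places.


Straddling triangles (8 of 12):
  (v4,v1,v0) [+--] → (-0.6212, -1.615, 0.558268)–(-0.6212, -1.615, -1.375)  len=1.9333
  (v2,v4,v0) [-+-] → (-0.6212, 0.655711, -1.375)–(-0.6212, -1.615, -1.375)  len=2.2707
  (v1,v7,v3) [-+-] → (-0.6212, -0.655711, 1.375)–(-0.6212, 1.615, 1.375)  len=2.2707
  (v5,v1,v4) [+-+] → (-0.6212, -1.615, 1.375)–(-0.6212, -1.615, 0.558268)  len=0.8167
  (v5,v7,v1) [++-] → (-0.6212, -0.655711, 1.375)–(-0.6212, -1.615, 1.375)  len=0.9593
  (v3,v7,v2) [-+-] → (-0.6212, 1.615, 1.375)–(-0.6212, 1.615, -0.558268)  len=1.9333
  (v6,v4,v2) [++-] → (-0.6212, 0.655711, -1.375)–(-0.6212, 1.615, -1.375)  len=0.9593
  (v2,v7,v6) [-++] → (-0.6212, 1.615, -0.558268)–(-0.6212, 1.615, -1.375)  len=0.8167

Chained into 1 loop(s):
  loop 1: 8 segments, perimeter = 11.9600
Total perimeter = 11.960

loops=1 perimeter=11.960


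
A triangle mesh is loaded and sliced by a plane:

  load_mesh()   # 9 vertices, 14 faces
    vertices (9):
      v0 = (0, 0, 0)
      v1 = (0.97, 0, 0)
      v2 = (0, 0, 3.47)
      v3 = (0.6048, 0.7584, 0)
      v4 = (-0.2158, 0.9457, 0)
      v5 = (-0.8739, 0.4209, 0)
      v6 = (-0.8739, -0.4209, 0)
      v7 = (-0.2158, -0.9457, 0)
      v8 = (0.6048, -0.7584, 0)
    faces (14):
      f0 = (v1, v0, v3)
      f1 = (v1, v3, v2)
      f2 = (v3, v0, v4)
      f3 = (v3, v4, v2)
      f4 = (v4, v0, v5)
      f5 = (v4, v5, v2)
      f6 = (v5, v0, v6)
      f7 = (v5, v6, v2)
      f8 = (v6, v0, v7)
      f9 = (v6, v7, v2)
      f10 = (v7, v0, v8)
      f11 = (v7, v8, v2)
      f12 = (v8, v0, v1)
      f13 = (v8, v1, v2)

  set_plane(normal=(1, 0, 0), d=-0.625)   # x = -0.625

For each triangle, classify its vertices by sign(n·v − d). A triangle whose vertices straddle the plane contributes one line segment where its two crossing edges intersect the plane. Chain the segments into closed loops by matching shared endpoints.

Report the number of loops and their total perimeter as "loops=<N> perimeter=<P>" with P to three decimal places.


Straddling triangles (6 of 14):
  (v4,v0,v5) [++-] → (-0.625, 0.301021, 0)–(-0.625, 0.619385, 0)  len=0.3184
  (v4,v5,v2) [+-+] → (-0.625, 0.619385, 0)–(-0.625, 0.301021, 0.988309)  len=1.0383
  (v5,v0,v6) [-+-] → (-0.625, 0.301021, 0)–(-0.625, -0.301021, 0)  len=0.6020
  (v5,v6,v2) [--+] → (-0.625, -0.301021, 0.988309)–(-0.625, 0.301021, 0.988309)  len=0.6020
  (v6,v0,v7) [-++] → (-0.625, -0.301021, 0)–(-0.625, -0.619385, 0)  len=0.3184
  (v6,v7,v2) [-++] → (-0.625, -0.619385, 0)–(-0.625, -0.301021, 0.988309)  len=1.0383

Chained into 1 loop(s):
  loop 1: 6 segments, perimeter = 3.9175
Total perimeter = 3.917

loops=1 perimeter=3.917


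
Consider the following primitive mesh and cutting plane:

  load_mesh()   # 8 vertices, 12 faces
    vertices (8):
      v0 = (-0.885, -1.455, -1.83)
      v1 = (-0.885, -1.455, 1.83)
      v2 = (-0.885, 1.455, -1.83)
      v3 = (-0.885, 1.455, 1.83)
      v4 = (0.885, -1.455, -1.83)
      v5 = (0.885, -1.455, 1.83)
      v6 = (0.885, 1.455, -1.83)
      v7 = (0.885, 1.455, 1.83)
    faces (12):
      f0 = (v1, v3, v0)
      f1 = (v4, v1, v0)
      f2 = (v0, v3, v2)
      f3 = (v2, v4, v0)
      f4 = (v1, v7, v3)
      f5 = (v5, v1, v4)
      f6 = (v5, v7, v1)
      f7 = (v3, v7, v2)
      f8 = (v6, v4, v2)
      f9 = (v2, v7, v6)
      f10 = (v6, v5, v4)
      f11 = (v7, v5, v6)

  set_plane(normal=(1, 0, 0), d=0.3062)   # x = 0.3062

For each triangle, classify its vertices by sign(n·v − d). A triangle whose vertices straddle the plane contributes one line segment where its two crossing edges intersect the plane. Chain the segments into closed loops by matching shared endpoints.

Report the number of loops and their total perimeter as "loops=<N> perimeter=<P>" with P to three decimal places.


Straddling triangles (8 of 12):
  (v4,v1,v0) [+--] → (0.3062, -1.455, -0.633159)–(0.3062, -1.455, -1.83)  len=1.1968
  (v2,v4,v0) [-+-] → (0.3062, -0.503414, -1.83)–(0.3062, -1.455, -1.83)  len=0.9516
  (v1,v7,v3) [-+-] → (0.3062, 0.503414, 1.83)–(0.3062, 1.455, 1.83)  len=0.9516
  (v5,v1,v4) [+-+] → (0.3062, -1.455, 1.83)–(0.3062, -1.455, -0.633159)  len=2.4632
  (v5,v7,v1) [++-] → (0.3062, 0.503414, 1.83)–(0.3062, -1.455, 1.83)  len=1.9584
  (v3,v7,v2) [-+-] → (0.3062, 1.455, 1.83)–(0.3062, 1.455, 0.633159)  len=1.1968
  (v6,v4,v2) [++-] → (0.3062, -0.503414, -1.83)–(0.3062, 1.455, -1.83)  len=1.9584
  (v2,v7,v6) [-++] → (0.3062, 1.455, 0.633159)–(0.3062, 1.455, -1.83)  len=2.4632

Chained into 1 loop(s):
  loop 1: 8 segments, perimeter = 13.1400
Total perimeter = 13.140

loops=1 perimeter=13.140


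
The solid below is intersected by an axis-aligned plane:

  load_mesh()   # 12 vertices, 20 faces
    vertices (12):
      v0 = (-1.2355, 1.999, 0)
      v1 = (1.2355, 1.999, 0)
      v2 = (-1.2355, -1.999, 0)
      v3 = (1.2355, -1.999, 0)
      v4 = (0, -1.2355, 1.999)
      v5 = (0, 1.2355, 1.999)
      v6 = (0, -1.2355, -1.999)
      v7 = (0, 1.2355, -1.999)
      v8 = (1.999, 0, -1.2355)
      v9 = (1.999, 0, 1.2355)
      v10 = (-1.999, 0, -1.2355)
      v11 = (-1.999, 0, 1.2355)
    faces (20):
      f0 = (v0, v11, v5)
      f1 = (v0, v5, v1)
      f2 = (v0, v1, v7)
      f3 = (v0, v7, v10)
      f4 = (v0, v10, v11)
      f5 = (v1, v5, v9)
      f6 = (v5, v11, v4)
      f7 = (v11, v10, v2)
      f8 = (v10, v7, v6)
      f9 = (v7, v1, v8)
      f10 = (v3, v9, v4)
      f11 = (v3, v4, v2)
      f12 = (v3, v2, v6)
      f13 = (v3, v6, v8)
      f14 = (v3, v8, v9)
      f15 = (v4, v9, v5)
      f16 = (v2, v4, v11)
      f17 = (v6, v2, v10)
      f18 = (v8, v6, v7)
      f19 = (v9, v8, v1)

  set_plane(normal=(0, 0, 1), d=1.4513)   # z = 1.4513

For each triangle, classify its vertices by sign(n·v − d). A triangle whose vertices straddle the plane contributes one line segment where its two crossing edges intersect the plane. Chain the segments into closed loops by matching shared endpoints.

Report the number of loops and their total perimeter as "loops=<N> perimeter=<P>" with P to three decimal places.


Straddling triangles (8 of 20):
  (v0,v11,v5) [--+] → (-1.43399, 0.349209, 1.4513)–(-0.338511, 1.44469, 1.4513)  len=1.5492
  (v0,v5,v1) [-+-] → (-0.338511, 1.44469, 1.4513)–(0.338511, 1.44469, 1.4513)  len=0.6770
  (v1,v5,v9) [-+-] → (0.338511, 1.44469, 1.4513)–(1.43399, 0.349209, 1.4513)  len=1.5492
  (v5,v11,v4) [+-+] → (-1.43399, 0.349209, 1.4513)–(-1.43399, -0.349209, 1.4513)  len=0.6984
  (v3,v9,v4) [--+] → (1.43399, -0.349209, 1.4513)–(0.338511, -1.44469, 1.4513)  len=1.5492
  (v3,v4,v2) [-+-] → (0.338511, -1.44469, 1.4513)–(-0.338511, -1.44469, 1.4513)  len=0.6770
  (v4,v9,v5) [+-+] → (1.43399, -0.349209, 1.4513)–(1.43399, 0.349209, 1.4513)  len=0.6984
  (v2,v4,v11) [-+-] → (-0.338511, -1.44469, 1.4513)–(-1.43399, -0.349209, 1.4513)  len=1.5492

Chained into 1 loop(s):
  loop 1: 8 segments, perimeter = 8.9479
Total perimeter = 8.948

loops=1 perimeter=8.948


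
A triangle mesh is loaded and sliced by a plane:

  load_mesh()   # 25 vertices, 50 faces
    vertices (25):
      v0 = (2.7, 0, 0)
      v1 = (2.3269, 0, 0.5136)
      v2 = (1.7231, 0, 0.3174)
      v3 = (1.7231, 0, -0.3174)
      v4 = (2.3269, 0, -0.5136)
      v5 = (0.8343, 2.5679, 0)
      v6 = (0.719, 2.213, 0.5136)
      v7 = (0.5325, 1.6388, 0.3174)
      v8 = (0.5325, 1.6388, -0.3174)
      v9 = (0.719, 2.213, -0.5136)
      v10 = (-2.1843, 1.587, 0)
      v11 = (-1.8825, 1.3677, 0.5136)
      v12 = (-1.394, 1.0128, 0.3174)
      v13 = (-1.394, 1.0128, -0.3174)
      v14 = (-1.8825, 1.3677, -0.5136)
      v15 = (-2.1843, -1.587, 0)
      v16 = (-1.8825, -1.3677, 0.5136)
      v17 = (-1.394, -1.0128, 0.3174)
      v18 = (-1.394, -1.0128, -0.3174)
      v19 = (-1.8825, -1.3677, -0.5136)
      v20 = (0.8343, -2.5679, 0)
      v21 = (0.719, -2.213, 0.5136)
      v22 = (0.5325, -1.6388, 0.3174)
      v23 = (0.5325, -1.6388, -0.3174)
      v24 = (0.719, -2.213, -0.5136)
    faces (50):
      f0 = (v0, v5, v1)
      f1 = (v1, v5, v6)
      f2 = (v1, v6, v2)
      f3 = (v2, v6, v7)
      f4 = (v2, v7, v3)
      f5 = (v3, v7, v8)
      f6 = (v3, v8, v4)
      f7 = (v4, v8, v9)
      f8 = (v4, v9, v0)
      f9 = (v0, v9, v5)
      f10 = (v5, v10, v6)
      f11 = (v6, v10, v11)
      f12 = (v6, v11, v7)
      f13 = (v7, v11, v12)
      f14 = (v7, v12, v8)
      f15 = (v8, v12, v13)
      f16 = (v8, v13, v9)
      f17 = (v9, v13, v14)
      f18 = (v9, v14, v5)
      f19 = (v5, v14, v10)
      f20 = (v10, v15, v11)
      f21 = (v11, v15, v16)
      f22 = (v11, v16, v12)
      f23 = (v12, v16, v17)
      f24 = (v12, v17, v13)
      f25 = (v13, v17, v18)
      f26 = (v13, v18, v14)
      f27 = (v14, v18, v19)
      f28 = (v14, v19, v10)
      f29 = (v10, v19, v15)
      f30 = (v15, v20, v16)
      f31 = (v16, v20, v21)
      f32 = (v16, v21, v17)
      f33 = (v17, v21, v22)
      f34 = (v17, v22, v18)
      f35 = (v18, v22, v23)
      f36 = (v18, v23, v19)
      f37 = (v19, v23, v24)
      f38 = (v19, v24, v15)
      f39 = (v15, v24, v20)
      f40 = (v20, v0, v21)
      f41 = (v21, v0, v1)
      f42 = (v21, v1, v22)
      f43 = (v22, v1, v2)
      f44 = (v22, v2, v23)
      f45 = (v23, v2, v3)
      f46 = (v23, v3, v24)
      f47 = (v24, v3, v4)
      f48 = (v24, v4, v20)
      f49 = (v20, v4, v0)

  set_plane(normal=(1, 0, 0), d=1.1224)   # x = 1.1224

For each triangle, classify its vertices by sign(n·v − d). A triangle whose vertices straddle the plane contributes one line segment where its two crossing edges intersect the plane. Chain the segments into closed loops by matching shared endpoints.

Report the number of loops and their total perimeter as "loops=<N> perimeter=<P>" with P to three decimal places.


loops=2 perimeter=7.590

Straddling triangles (20 of 50):
  (v0,v5,v1) [+-+] → (1.1224, 2.17137, 0)–(1.1224, 2.07225, 0.0991345)  len=0.1402
  (v1,v5,v6) [+--] → (1.1224, 2.07225, 0.0991345)–(1.1224, 1.65779, 0.5136)  len=0.5861
  (v1,v6,v2) [+-+] → (1.1224, 1.65779, 0.5136)–(1.1224, 1.32392, 0.434776)  len=0.3430
  (v2,v6,v7) [+--] → (1.1224, 1.32392, 0.434776)–(1.1224, 0.826833, 0.3174)  len=0.5108
  (v2,v7,v3) [+-+] → (1.1224, 0.826833, 0.3174)–(1.1224, 0.826833, 0.00287915)  len=0.3145
  (v3,v7,v8) [+--] → (1.1224, 0.826833, 0.00287915)–(1.1224, 0.826833, -0.3174)  len=0.3203
  (v3,v8,v4) [+-+] → (1.1224, 0.826833, -0.3174)–(1.1224, 1.10005, -0.3819)  len=0.2807
  (v4,v8,v9) [+--] → (1.1224, 1.10005, -0.3819)–(1.1224, 1.65779, -0.5136)  len=0.5731
  (v4,v9,v0) [+-+] → (1.1224, 1.65779, -0.5136)–(1.1224, 1.76236, -0.409013)  len=0.1479
  (v0,v9,v5) [+--] → (1.1224, 1.76236, -0.409013)–(1.1224, 2.17137, 0)  len=0.5784
  (v20,v0,v21) [-+-] → (1.1224, -2.17137, 0)–(1.1224, -1.76236, 0.409013)  len=0.5784
  (v21,v0,v1) [-++] → (1.1224, -1.76236, 0.409013)–(1.1224, -1.65779, 0.5136)  len=0.1479
  (v21,v1,v22) [-+-] → (1.1224, -1.65779, 0.5136)–(1.1224, -1.10005, 0.3819)  len=0.5731
  (v22,v1,v2) [-++] → (1.1224, -1.10005, 0.3819)–(1.1224, -0.826833, 0.3174)  len=0.2807
  (v22,v2,v23) [-+-] → (1.1224, -0.826833, 0.3174)–(1.1224, -0.826833, -0.00287915)  len=0.3203
  (v23,v2,v3) [-++] → (1.1224, -0.826833, -0.00287915)–(1.1224, -0.826833, -0.3174)  len=0.3145
  (v23,v3,v24) [-+-] → (1.1224, -0.826833, -0.3174)–(1.1224, -1.32392, -0.434776)  len=0.5108
  (v24,v3,v4) [-++] → (1.1224, -1.32392, -0.434776)–(1.1224, -1.65779, -0.5136)  len=0.3430
  (v24,v4,v20) [-+-] → (1.1224, -1.65779, -0.5136)–(1.1224, -2.07225, -0.0991345)  len=0.5861
  (v20,v4,v0) [-++] → (1.1224, -2.07225, -0.0991345)–(1.1224, -2.17137, 0)  len=0.1402

Chained into 2 loop(s):
  loop 1: 10 segments, perimeter = 3.7951
  loop 2: 10 segments, perimeter = 3.7951
Total perimeter = 7.590


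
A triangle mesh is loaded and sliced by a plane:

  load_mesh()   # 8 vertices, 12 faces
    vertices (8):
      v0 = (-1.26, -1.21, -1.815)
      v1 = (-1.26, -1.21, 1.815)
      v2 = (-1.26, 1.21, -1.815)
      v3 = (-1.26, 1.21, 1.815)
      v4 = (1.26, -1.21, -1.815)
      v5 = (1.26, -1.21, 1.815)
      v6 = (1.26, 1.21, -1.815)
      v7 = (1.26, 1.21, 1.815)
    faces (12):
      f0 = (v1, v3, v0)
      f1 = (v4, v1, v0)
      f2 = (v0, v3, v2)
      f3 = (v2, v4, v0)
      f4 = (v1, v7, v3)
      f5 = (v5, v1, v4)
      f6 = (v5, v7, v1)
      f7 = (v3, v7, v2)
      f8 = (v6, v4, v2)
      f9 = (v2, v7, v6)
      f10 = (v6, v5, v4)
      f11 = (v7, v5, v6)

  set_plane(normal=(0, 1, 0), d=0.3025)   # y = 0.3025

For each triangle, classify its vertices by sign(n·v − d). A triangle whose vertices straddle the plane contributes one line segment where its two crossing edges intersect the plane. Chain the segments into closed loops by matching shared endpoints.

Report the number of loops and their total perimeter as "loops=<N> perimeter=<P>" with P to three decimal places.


loops=1 perimeter=12.300

Straddling triangles (8 of 12):
  (v1,v3,v0) [-+-] → (-1.26, 0.3025, 1.815)–(-1.26, 0.3025, 0.45375)  len=1.3613
  (v0,v3,v2) [-++] → (-1.26, 0.3025, 0.45375)–(-1.26, 0.3025, -1.815)  len=2.2687
  (v2,v4,v0) [+--] → (-0.315, 0.3025, -1.815)–(-1.26, 0.3025, -1.815)  len=0.9450
  (v1,v7,v3) [-++] → (0.315, 0.3025, 1.815)–(-1.26, 0.3025, 1.815)  len=1.5750
  (v5,v7,v1) [-+-] → (1.26, 0.3025, 1.815)–(0.315, 0.3025, 1.815)  len=0.9450
  (v6,v4,v2) [+-+] → (1.26, 0.3025, -1.815)–(-0.315, 0.3025, -1.815)  len=1.5750
  (v6,v5,v4) [+--] → (1.26, 0.3025, -0.45375)–(1.26, 0.3025, -1.815)  len=1.3613
  (v7,v5,v6) [+-+] → (1.26, 0.3025, 1.815)–(1.26, 0.3025, -0.45375)  len=2.2687

Chained into 1 loop(s):
  loop 1: 8 segments, perimeter = 12.3000
Total perimeter = 12.300
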